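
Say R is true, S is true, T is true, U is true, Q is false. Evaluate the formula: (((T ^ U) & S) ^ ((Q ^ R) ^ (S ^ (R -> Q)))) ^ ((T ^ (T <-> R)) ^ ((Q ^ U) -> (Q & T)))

0

T ^ U = 1 ^ 1 = 0
(T ^ U) & S = 0 & 1 = 0
Q ^ R = 0 ^ 1 = 1
R -> Q = 1 -> 0 = 0
S ^ (R -> Q) = 1 ^ 0 = 1
(Q ^ R) ^ (S ^ (R -> Q)) = 1 ^ 1 = 0
((T ^ U) & S) ^ ((Q ^ R) ^ (S ^ (R -> Q))) = 0 ^ 0 = 0
T <-> R = 1 <-> 1 = 1
T ^ (T <-> R) = 1 ^ 1 = 0
Q ^ U = 0 ^ 1 = 1
Q & T = 0 & 1 = 0
(Q ^ U) -> (Q & T) = 1 -> 0 = 0
(T ^ (T <-> R)) ^ ((Q ^ U) -> (Q & T)) = 0 ^ 0 = 0
(((T ^ U) & S) ^ ((Q ^ R) ^ (S ^ (R -> Q)))) ^ ((T ^ (T <-> R)) ^ ((Q ^ U) -> (Q & T))) = 0 ^ 0 = 0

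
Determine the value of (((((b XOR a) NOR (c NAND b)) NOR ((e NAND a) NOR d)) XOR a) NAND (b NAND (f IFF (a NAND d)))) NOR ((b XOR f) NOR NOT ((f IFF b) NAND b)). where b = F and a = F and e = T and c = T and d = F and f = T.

Substituting b=F, a=F, e=T, c=T, d=F, f=T:
b XOR a = F XOR F = F
c NAND b = T NAND F = T
(b XOR a) NOR (c NAND b) = F NOR T = F
e NAND a = T NAND F = T
(e NAND a) NOR d = T NOR F = F
((b XOR a) NOR (c NAND b)) NOR ((e NAND a) NOR d) = F NOR F = T
(((b XOR a) NOR (c NAND b)) NOR ((e NAND a) NOR d)) XOR a = T XOR F = T
a NAND d = F NAND F = T
f IFF (a NAND d) = T IFF T = T
b NAND (f IFF (a NAND d)) = F NAND T = T
((((b XOR a) NOR (c NAND b)) NOR ((e NAND a) NOR d)) XOR a) NAND (b NAND (f IFF (a NAND d))) = T NAND T = F
b XOR f = F XOR T = T
f IFF b = T IFF F = F
(f IFF b) NAND b = F NAND F = T
NOT ((f IFF b) NAND b) = NOT T = F
(b XOR f) NOR NOT ((f IFF b) NAND b) = T NOR F = F
(((((b XOR a) NOR (c NAND b)) NOR ((e NAND a) NOR d)) XOR a) NAND (b NAND (f IFF (a NAND d)))) NOR ((b XOR f) NOR NOT ((f IFF b) NAND b)) = F NOR F = T

T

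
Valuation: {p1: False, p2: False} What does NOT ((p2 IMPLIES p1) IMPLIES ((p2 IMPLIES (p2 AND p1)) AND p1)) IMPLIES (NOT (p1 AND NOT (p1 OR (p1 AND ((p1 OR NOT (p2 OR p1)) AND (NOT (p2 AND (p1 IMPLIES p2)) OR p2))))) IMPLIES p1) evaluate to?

Substituting p1=False, p2=False:
p2 IMPLIES p1 = False IMPLIES False = True
p2 AND p1 = False AND False = False
p2 IMPLIES (p2 AND p1) = False IMPLIES False = True
(p2 IMPLIES (p2 AND p1)) AND p1 = True AND False = False
(p2 IMPLIES p1) IMPLIES ((p2 IMPLIES (p2 AND p1)) AND p1) = True IMPLIES False = False
NOT ((p2 IMPLIES p1) IMPLIES ((p2 IMPLIES (p2 AND p1)) AND p1)) = NOT False = True
p2 OR p1 = False OR False = False
NOT (p2 OR p1) = NOT False = True
p1 OR NOT (p2 OR p1) = False OR True = True
p1 IMPLIES p2 = False IMPLIES False = True
p2 AND (p1 IMPLIES p2) = False AND True = False
NOT (p2 AND (p1 IMPLIES p2)) = NOT False = True
NOT (p2 AND (p1 IMPLIES p2)) OR p2 = True OR False = True
(p1 OR NOT (p2 OR p1)) AND (NOT (p2 AND (p1 IMPLIES p2)) OR p2) = True AND True = True
p1 AND ((p1 OR NOT (p2 OR p1)) AND (NOT (p2 AND (p1 IMPLIES p2)) OR p2)) = False AND True = False
p1 OR (p1 AND ((p1 OR NOT (p2 OR p1)) AND (NOT (p2 AND (p1 IMPLIES p2)) OR p2))) = False OR False = False
NOT (p1 OR (p1 AND ((p1 OR NOT (p2 OR p1)) AND (NOT (p2 AND (p1 IMPLIES p2)) OR p2)))) = NOT False = True
p1 AND NOT (p1 OR (p1 AND ((p1 OR NOT (p2 OR p1)) AND (NOT (p2 AND (p1 IMPLIES p2)) OR p2)))) = False AND True = False
NOT (p1 AND NOT (p1 OR (p1 AND ((p1 OR NOT (p2 OR p1)) AND (NOT (p2 AND (p1 IMPLIES p2)) OR p2))))) = NOT False = True
NOT (p1 AND NOT (p1 OR (p1 AND ((p1 OR NOT (p2 OR p1)) AND (NOT (p2 AND (p1 IMPLIES p2)) OR p2))))) IMPLIES p1 = True IMPLIES False = False
NOT ((p2 IMPLIES p1) IMPLIES ((p2 IMPLIES (p2 AND p1)) AND p1)) IMPLIES (NOT (p1 AND NOT (p1 OR (p1 AND ((p1 OR NOT (p2 OR p1)) AND (NOT (p2 AND (p1 IMPLIES p2)) OR p2))))) IMPLIES p1) = True IMPLIES False = False

False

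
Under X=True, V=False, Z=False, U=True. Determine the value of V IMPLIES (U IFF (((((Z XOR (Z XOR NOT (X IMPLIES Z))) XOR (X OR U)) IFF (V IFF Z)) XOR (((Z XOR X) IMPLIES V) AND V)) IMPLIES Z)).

True

X IMPLIES Z = True IMPLIES False = False
NOT (X IMPLIES Z) = NOT False = True
Z XOR NOT (X IMPLIES Z) = False XOR True = True
Z XOR (Z XOR NOT (X IMPLIES Z)) = False XOR True = True
X OR U = True OR True = True
(Z XOR (Z XOR NOT (X IMPLIES Z))) XOR (X OR U) = True XOR True = False
V IFF Z = False IFF False = True
((Z XOR (Z XOR NOT (X IMPLIES Z))) XOR (X OR U)) IFF (V IFF Z) = False IFF True = False
Z XOR X = False XOR True = True
(Z XOR X) IMPLIES V = True IMPLIES False = False
((Z XOR X) IMPLIES V) AND V = False AND False = False
(((Z XOR (Z XOR NOT (X IMPLIES Z))) XOR (X OR U)) IFF (V IFF Z)) XOR (((Z XOR X) IMPLIES V) AND V) = False XOR False = False
((((Z XOR (Z XOR NOT (X IMPLIES Z))) XOR (X OR U)) IFF (V IFF Z)) XOR (((Z XOR X) IMPLIES V) AND V)) IMPLIES Z = False IMPLIES False = True
U IFF (((((Z XOR (Z XOR NOT (X IMPLIES Z))) XOR (X OR U)) IFF (V IFF Z)) XOR (((Z XOR X) IMPLIES V) AND V)) IMPLIES Z) = True IFF True = True
V IMPLIES (U IFF (((((Z XOR (Z XOR NOT (X IMPLIES Z))) XOR (X OR U)) IFF (V IFF Z)) XOR (((Z XOR X) IMPLIES V) AND V)) IMPLIES Z)) = False IMPLIES True = True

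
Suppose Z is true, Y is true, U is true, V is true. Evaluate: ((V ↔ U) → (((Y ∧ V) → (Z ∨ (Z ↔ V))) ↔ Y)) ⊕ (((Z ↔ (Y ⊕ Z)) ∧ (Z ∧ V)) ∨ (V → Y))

False

V ↔ U = True ↔ True = True
Y ∧ V = True ∧ True = True
Z ↔ V = True ↔ True = True
Z ∨ (Z ↔ V) = True ∨ True = True
(Y ∧ V) → (Z ∨ (Z ↔ V)) = True → True = True
((Y ∧ V) → (Z ∨ (Z ↔ V))) ↔ Y = True ↔ True = True
(V ↔ U) → (((Y ∧ V) → (Z ∨ (Z ↔ V))) ↔ Y) = True → True = True
Y ⊕ Z = True ⊕ True = False
Z ↔ (Y ⊕ Z) = True ↔ False = False
Z ∧ V = True ∧ True = True
(Z ↔ (Y ⊕ Z)) ∧ (Z ∧ V) = False ∧ True = False
V → Y = True → True = True
((Z ↔ (Y ⊕ Z)) ∧ (Z ∧ V)) ∨ (V → Y) = False ∨ True = True
((V ↔ U) → (((Y ∧ V) → (Z ∨ (Z ↔ V))) ↔ Y)) ⊕ (((Z ↔ (Y ⊕ Z)) ∧ (Z ∧ V)) ∨ (V → Y)) = True ⊕ True = False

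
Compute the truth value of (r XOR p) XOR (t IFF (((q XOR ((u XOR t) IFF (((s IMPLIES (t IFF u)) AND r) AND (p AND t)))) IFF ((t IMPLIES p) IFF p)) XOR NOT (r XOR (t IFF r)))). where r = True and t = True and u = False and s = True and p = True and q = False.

r XOR p = True XOR True = False
u XOR t = False XOR True = True
t IFF u = True IFF False = False
s IMPLIES (t IFF u) = True IMPLIES False = False
(s IMPLIES (t IFF u)) AND r = False AND True = False
p AND t = True AND True = True
((s IMPLIES (t IFF u)) AND r) AND (p AND t) = False AND True = False
(u XOR t) IFF (((s IMPLIES (t IFF u)) AND r) AND (p AND t)) = True IFF False = False
q XOR ((u XOR t) IFF (((s IMPLIES (t IFF u)) AND r) AND (p AND t))) = False XOR False = False
t IMPLIES p = True IMPLIES True = True
(t IMPLIES p) IFF p = True IFF True = True
(q XOR ((u XOR t) IFF (((s IMPLIES (t IFF u)) AND r) AND (p AND t)))) IFF ((t IMPLIES p) IFF p) = False IFF True = False
t IFF r = True IFF True = True
r XOR (t IFF r) = True XOR True = False
NOT (r XOR (t IFF r)) = NOT False = True
((q XOR ((u XOR t) IFF (((s IMPLIES (t IFF u)) AND r) AND (p AND t)))) IFF ((t IMPLIES p) IFF p)) XOR NOT (r XOR (t IFF r)) = False XOR True = True
t IFF (((q XOR ((u XOR t) IFF (((s IMPLIES (t IFF u)) AND r) AND (p AND t)))) IFF ((t IMPLIES p) IFF p)) XOR NOT (r XOR (t IFF r))) = True IFF True = True
(r XOR p) XOR (t IFF (((q XOR ((u XOR t) IFF (((s IMPLIES (t IFF u)) AND r) AND (p AND t)))) IFF ((t IMPLIES p) IFF p)) XOR NOT (r XOR (t IFF r)))) = False XOR True = True

True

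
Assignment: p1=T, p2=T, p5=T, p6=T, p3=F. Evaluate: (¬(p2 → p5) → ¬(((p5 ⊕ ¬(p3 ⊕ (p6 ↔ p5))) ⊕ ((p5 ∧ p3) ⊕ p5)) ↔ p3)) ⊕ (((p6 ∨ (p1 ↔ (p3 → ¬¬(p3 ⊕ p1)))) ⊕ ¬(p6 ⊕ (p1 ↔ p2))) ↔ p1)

p2 → p5 = T → T = T
¬(p2 → p5) = ¬T = F
p6 ↔ p5 = T ↔ T = T
p3 ⊕ (p6 ↔ p5) = F ⊕ T = T
¬(p3 ⊕ (p6 ↔ p5)) = ¬T = F
p5 ⊕ ¬(p3 ⊕ (p6 ↔ p5)) = T ⊕ F = T
p5 ∧ p3 = T ∧ F = F
(p5 ∧ p3) ⊕ p5 = F ⊕ T = T
(p5 ⊕ ¬(p3 ⊕ (p6 ↔ p5))) ⊕ ((p5 ∧ p3) ⊕ p5) = T ⊕ T = F
((p5 ⊕ ¬(p3 ⊕ (p6 ↔ p5))) ⊕ ((p5 ∧ p3) ⊕ p5)) ↔ p3 = F ↔ F = T
¬(((p5 ⊕ ¬(p3 ⊕ (p6 ↔ p5))) ⊕ ((p5 ∧ p3) ⊕ p5)) ↔ p3) = ¬T = F
¬(p2 → p5) → ¬(((p5 ⊕ ¬(p3 ⊕ (p6 ↔ p5))) ⊕ ((p5 ∧ p3) ⊕ p5)) ↔ p3) = F → F = T
p3 ⊕ p1 = F ⊕ T = T
¬(p3 ⊕ p1) = ¬T = F
¬¬(p3 ⊕ p1) = ¬F = T
p3 → ¬¬(p3 ⊕ p1) = F → T = T
p1 ↔ (p3 → ¬¬(p3 ⊕ p1)) = T ↔ T = T
p6 ∨ (p1 ↔ (p3 → ¬¬(p3 ⊕ p1))) = T ∨ T = T
p1 ↔ p2 = T ↔ T = T
p6 ⊕ (p1 ↔ p2) = T ⊕ T = F
¬(p6 ⊕ (p1 ↔ p2)) = ¬F = T
(p6 ∨ (p1 ↔ (p3 → ¬¬(p3 ⊕ p1)))) ⊕ ¬(p6 ⊕ (p1 ↔ p2)) = T ⊕ T = F
((p6 ∨ (p1 ↔ (p3 → ¬¬(p3 ⊕ p1)))) ⊕ ¬(p6 ⊕ (p1 ↔ p2))) ↔ p1 = F ↔ T = F
(¬(p2 → p5) → ¬(((p5 ⊕ ¬(p3 ⊕ (p6 ↔ p5))) ⊕ ((p5 ∧ p3) ⊕ p5)) ↔ p3)) ⊕ (((p6 ∨ (p1 ↔ (p3 → ¬¬(p3 ⊕ p1)))) ⊕ ¬(p6 ⊕ (p1 ↔ p2))) ↔ p1) = T ⊕ F = T

T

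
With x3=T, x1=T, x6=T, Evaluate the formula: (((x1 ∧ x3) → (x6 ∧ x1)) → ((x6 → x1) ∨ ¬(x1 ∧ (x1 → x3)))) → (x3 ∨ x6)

Substituting x3=T, x1=T, x6=T:
x1 ∧ x3 = T ∧ T = T
x6 ∧ x1 = T ∧ T = T
(x1 ∧ x3) → (x6 ∧ x1) = T → T = T
x6 → x1 = T → T = T
x1 → x3 = T → T = T
x1 ∧ (x1 → x3) = T ∧ T = T
¬(x1 ∧ (x1 → x3)) = ¬T = F
(x6 → x1) ∨ ¬(x1 ∧ (x1 → x3)) = T ∨ F = T
((x1 ∧ x3) → (x6 ∧ x1)) → ((x6 → x1) ∨ ¬(x1 ∧ (x1 → x3))) = T → T = T
x3 ∨ x6 = T ∨ T = T
(((x1 ∧ x3) → (x6 ∧ x1)) → ((x6 → x1) ∨ ¬(x1 ∧ (x1 → x3)))) → (x3 ∨ x6) = T → T = T

T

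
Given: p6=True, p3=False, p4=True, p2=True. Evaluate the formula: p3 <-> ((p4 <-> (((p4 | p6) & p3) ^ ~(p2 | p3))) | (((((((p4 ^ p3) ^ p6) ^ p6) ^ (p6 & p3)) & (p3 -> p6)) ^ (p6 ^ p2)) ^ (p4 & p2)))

True

p4 | p6 = True | True = True
(p4 | p6) & p3 = True & False = False
p2 | p3 = True | False = True
~(p2 | p3) = ~True = False
((p4 | p6) & p3) ^ ~(p2 | p3) = False ^ False = False
p4 <-> (((p4 | p6) & p3) ^ ~(p2 | p3)) = True <-> False = False
p4 ^ p3 = True ^ False = True
(p4 ^ p3) ^ p6 = True ^ True = False
((p4 ^ p3) ^ p6) ^ p6 = False ^ True = True
p6 & p3 = True & False = False
(((p4 ^ p3) ^ p6) ^ p6) ^ (p6 & p3) = True ^ False = True
p3 -> p6 = False -> True = True
((((p4 ^ p3) ^ p6) ^ p6) ^ (p6 & p3)) & (p3 -> p6) = True & True = True
p6 ^ p2 = True ^ True = False
(((((p4 ^ p3) ^ p6) ^ p6) ^ (p6 & p3)) & (p3 -> p6)) ^ (p6 ^ p2) = True ^ False = True
p4 & p2 = True & True = True
((((((p4 ^ p3) ^ p6) ^ p6) ^ (p6 & p3)) & (p3 -> p6)) ^ (p6 ^ p2)) ^ (p4 & p2) = True ^ True = False
(p4 <-> (((p4 | p6) & p3) ^ ~(p2 | p3))) | (((((((p4 ^ p3) ^ p6) ^ p6) ^ (p6 & p3)) & (p3 -> p6)) ^ (p6 ^ p2)) ^ (p4 & p2)) = False | False = False
p3 <-> ((p4 <-> (((p4 | p6) & p3) ^ ~(p2 | p3))) | (((((((p4 ^ p3) ^ p6) ^ p6) ^ (p6 & p3)) & (p3 -> p6)) ^ (p6 ^ p2)) ^ (p4 & p2))) = False <-> False = True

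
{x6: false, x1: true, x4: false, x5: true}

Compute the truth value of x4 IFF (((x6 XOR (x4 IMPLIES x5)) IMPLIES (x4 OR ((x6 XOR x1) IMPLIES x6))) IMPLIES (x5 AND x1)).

Substituting x6=false, x1=true, x4=false, x5=true:
x4 IMPLIES x5 = false IMPLIES true = true
x6 XOR (x4 IMPLIES x5) = false XOR true = true
x6 XOR x1 = false XOR true = true
(x6 XOR x1) IMPLIES x6 = true IMPLIES false = false
x4 OR ((x6 XOR x1) IMPLIES x6) = false OR false = false
(x6 XOR (x4 IMPLIES x5)) IMPLIES (x4 OR ((x6 XOR x1) IMPLIES x6)) = true IMPLIES false = false
x5 AND x1 = true AND true = true
((x6 XOR (x4 IMPLIES x5)) IMPLIES (x4 OR ((x6 XOR x1) IMPLIES x6))) IMPLIES (x5 AND x1) = false IMPLIES true = true
x4 IFF (((x6 XOR (x4 IMPLIES x5)) IMPLIES (x4 OR ((x6 XOR x1) IMPLIES x6))) IMPLIES (x5 AND x1)) = false IFF true = false

false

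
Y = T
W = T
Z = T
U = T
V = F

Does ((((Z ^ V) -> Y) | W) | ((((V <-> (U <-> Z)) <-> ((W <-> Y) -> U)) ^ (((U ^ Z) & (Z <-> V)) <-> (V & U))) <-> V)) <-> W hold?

Z ^ V = T ^ F = T
(Z ^ V) -> Y = T -> T = T
((Z ^ V) -> Y) | W = T | T = T
U <-> Z = T <-> T = T
V <-> (U <-> Z) = F <-> T = F
W <-> Y = T <-> T = T
(W <-> Y) -> U = T -> T = T
(V <-> (U <-> Z)) <-> ((W <-> Y) -> U) = F <-> T = F
U ^ Z = T ^ T = F
Z <-> V = T <-> F = F
(U ^ Z) & (Z <-> V) = F & F = F
V & U = F & T = F
((U ^ Z) & (Z <-> V)) <-> (V & U) = F <-> F = T
((V <-> (U <-> Z)) <-> ((W <-> Y) -> U)) ^ (((U ^ Z) & (Z <-> V)) <-> (V & U)) = F ^ T = T
(((V <-> (U <-> Z)) <-> ((W <-> Y) -> U)) ^ (((U ^ Z) & (Z <-> V)) <-> (V & U))) <-> V = T <-> F = F
(((Z ^ V) -> Y) | W) | ((((V <-> (U <-> Z)) <-> ((W <-> Y) -> U)) ^ (((U ^ Z) & (Z <-> V)) <-> (V & U))) <-> V) = T | F = T
((((Z ^ V) -> Y) | W) | ((((V <-> (U <-> Z)) <-> ((W <-> Y) -> U)) ^ (((U ^ Z) & (Z <-> V)) <-> (V & U))) <-> V)) <-> W = T <-> T = T

T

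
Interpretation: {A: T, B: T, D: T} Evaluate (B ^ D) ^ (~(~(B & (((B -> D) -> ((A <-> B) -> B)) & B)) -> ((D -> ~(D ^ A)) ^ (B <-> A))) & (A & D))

F

B ^ D = T ^ T = F
B -> D = T -> T = T
A <-> B = T <-> T = T
(A <-> B) -> B = T -> T = T
(B -> D) -> ((A <-> B) -> B) = T -> T = T
((B -> D) -> ((A <-> B) -> B)) & B = T & T = T
B & (((B -> D) -> ((A <-> B) -> B)) & B) = T & T = T
~(B & (((B -> D) -> ((A <-> B) -> B)) & B)) = ~T = F
D ^ A = T ^ T = F
~(D ^ A) = ~F = T
D -> ~(D ^ A) = T -> T = T
B <-> A = T <-> T = T
(D -> ~(D ^ A)) ^ (B <-> A) = T ^ T = F
~(B & (((B -> D) -> ((A <-> B) -> B)) & B)) -> ((D -> ~(D ^ A)) ^ (B <-> A)) = F -> F = T
~(~(B & (((B -> D) -> ((A <-> B) -> B)) & B)) -> ((D -> ~(D ^ A)) ^ (B <-> A))) = ~T = F
A & D = T & T = T
~(~(B & (((B -> D) -> ((A <-> B) -> B)) & B)) -> ((D -> ~(D ^ A)) ^ (B <-> A))) & (A & D) = F & T = F
(B ^ D) ^ (~(~(B & (((B -> D) -> ((A <-> B) -> B)) & B)) -> ((D -> ~(D ^ A)) ^ (B <-> A))) & (A & D)) = F ^ F = F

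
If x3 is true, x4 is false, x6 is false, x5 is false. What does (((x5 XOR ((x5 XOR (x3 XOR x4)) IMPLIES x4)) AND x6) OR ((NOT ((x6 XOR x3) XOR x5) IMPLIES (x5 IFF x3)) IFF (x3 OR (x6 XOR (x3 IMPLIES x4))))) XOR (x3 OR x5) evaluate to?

False

x3 XOR x4 = True XOR False = True
x5 XOR (x3 XOR x4) = False XOR True = True
(x5 XOR (x3 XOR x4)) IMPLIES x4 = True IMPLIES False = False
x5 XOR ((x5 XOR (x3 XOR x4)) IMPLIES x4) = False XOR False = False
(x5 XOR ((x5 XOR (x3 XOR x4)) IMPLIES x4)) AND x6 = False AND False = False
x6 XOR x3 = False XOR True = True
(x6 XOR x3) XOR x5 = True XOR False = True
NOT ((x6 XOR x3) XOR x5) = NOT True = False
x5 IFF x3 = False IFF True = False
NOT ((x6 XOR x3) XOR x5) IMPLIES (x5 IFF x3) = False IMPLIES False = True
x3 IMPLIES x4 = True IMPLIES False = False
x6 XOR (x3 IMPLIES x4) = False XOR False = False
x3 OR (x6 XOR (x3 IMPLIES x4)) = True OR False = True
(NOT ((x6 XOR x3) XOR x5) IMPLIES (x5 IFF x3)) IFF (x3 OR (x6 XOR (x3 IMPLIES x4))) = True IFF True = True
((x5 XOR ((x5 XOR (x3 XOR x4)) IMPLIES x4)) AND x6) OR ((NOT ((x6 XOR x3) XOR x5) IMPLIES (x5 IFF x3)) IFF (x3 OR (x6 XOR (x3 IMPLIES x4)))) = False OR True = True
x3 OR x5 = True OR False = True
(((x5 XOR ((x5 XOR (x3 XOR x4)) IMPLIES x4)) AND x6) OR ((NOT ((x6 XOR x3) XOR x5) IMPLIES (x5 IFF x3)) IFF (x3 OR (x6 XOR (x3 IMPLIES x4))))) XOR (x3 OR x5) = True XOR True = False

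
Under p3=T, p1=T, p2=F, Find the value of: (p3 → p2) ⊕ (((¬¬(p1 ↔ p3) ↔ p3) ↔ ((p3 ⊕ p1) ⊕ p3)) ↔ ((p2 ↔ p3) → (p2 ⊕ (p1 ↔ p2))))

Substituting p3=T, p1=T, p2=F:
p3 → p2 = T → F = F
p1 ↔ p3 = T ↔ T = T
¬(p1 ↔ p3) = ¬T = F
¬¬(p1 ↔ p3) = ¬F = T
¬¬(p1 ↔ p3) ↔ p3 = T ↔ T = T
p3 ⊕ p1 = T ⊕ T = F
(p3 ⊕ p1) ⊕ p3 = F ⊕ T = T
(¬¬(p1 ↔ p3) ↔ p3) ↔ ((p3 ⊕ p1) ⊕ p3) = T ↔ T = T
p2 ↔ p3 = F ↔ T = F
p1 ↔ p2 = T ↔ F = F
p2 ⊕ (p1 ↔ p2) = F ⊕ F = F
(p2 ↔ p3) → (p2 ⊕ (p1 ↔ p2)) = F → F = T
((¬¬(p1 ↔ p3) ↔ p3) ↔ ((p3 ⊕ p1) ⊕ p3)) ↔ ((p2 ↔ p3) → (p2 ⊕ (p1 ↔ p2))) = T ↔ T = T
(p3 → p2) ⊕ (((¬¬(p1 ↔ p3) ↔ p3) ↔ ((p3 ⊕ p1) ⊕ p3)) ↔ ((p2 ↔ p3) → (p2 ⊕ (p1 ↔ p2)))) = F ⊕ T = T

T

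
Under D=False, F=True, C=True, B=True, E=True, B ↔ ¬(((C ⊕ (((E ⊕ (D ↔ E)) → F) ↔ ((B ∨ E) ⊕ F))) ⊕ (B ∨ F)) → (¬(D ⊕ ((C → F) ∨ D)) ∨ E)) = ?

False

D ↔ E = False ↔ True = False
E ⊕ (D ↔ E) = True ⊕ False = True
(E ⊕ (D ↔ E)) → F = True → True = True
B ∨ E = True ∨ True = True
(B ∨ E) ⊕ F = True ⊕ True = False
((E ⊕ (D ↔ E)) → F) ↔ ((B ∨ E) ⊕ F) = True ↔ False = False
C ⊕ (((E ⊕ (D ↔ E)) → F) ↔ ((B ∨ E) ⊕ F)) = True ⊕ False = True
B ∨ F = True ∨ True = True
(C ⊕ (((E ⊕ (D ↔ E)) → F) ↔ ((B ∨ E) ⊕ F))) ⊕ (B ∨ F) = True ⊕ True = False
C → F = True → True = True
(C → F) ∨ D = True ∨ False = True
D ⊕ ((C → F) ∨ D) = False ⊕ True = True
¬(D ⊕ ((C → F) ∨ D)) = ¬True = False
¬(D ⊕ ((C → F) ∨ D)) ∨ E = False ∨ True = True
((C ⊕ (((E ⊕ (D ↔ E)) → F) ↔ ((B ∨ E) ⊕ F))) ⊕ (B ∨ F)) → (¬(D ⊕ ((C → F) ∨ D)) ∨ E) = False → True = True
¬(((C ⊕ (((E ⊕ (D ↔ E)) → F) ↔ ((B ∨ E) ⊕ F))) ⊕ (B ∨ F)) → (¬(D ⊕ ((C → F) ∨ D)) ∨ E)) = ¬True = False
B ↔ ¬(((C ⊕ (((E ⊕ (D ↔ E)) → F) ↔ ((B ∨ E) ⊕ F))) ⊕ (B ∨ F)) → (¬(D ⊕ ((C → F) ∨ D)) ∨ E)) = True ↔ False = False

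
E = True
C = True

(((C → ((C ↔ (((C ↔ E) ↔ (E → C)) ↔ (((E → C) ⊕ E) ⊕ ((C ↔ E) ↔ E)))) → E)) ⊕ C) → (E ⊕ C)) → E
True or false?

C ↔ E = True ↔ True = True
E → C = True → True = True
(C ↔ E) ↔ (E → C) = True ↔ True = True
E → C = True → True = True
(E → C) ⊕ E = True ⊕ True = False
C ↔ E = True ↔ True = True
(C ↔ E) ↔ E = True ↔ True = True
((E → C) ⊕ E) ⊕ ((C ↔ E) ↔ E) = False ⊕ True = True
((C ↔ E) ↔ (E → C)) ↔ (((E → C) ⊕ E) ⊕ ((C ↔ E) ↔ E)) = True ↔ True = True
C ↔ (((C ↔ E) ↔ (E → C)) ↔ (((E → C) ⊕ E) ⊕ ((C ↔ E) ↔ E))) = True ↔ True = True
(C ↔ (((C ↔ E) ↔ (E → C)) ↔ (((E → C) ⊕ E) ⊕ ((C ↔ E) ↔ E)))) → E = True → True = True
C → ((C ↔ (((C ↔ E) ↔ (E → C)) ↔ (((E → C) ⊕ E) ⊕ ((C ↔ E) ↔ E)))) → E) = True → True = True
(C → ((C ↔ (((C ↔ E) ↔ (E → C)) ↔ (((E → C) ⊕ E) ⊕ ((C ↔ E) ↔ E)))) → E)) ⊕ C = True ⊕ True = False
E ⊕ C = True ⊕ True = False
((C → ((C ↔ (((C ↔ E) ↔ (E → C)) ↔ (((E → C) ⊕ E) ⊕ ((C ↔ E) ↔ E)))) → E)) ⊕ C) → (E ⊕ C) = False → False = True
(((C → ((C ↔ (((C ↔ E) ↔ (E → C)) ↔ (((E → C) ⊕ E) ⊕ ((C ↔ E) ↔ E)))) → E)) ⊕ C) → (E ⊕ C)) → E = True → True = True

True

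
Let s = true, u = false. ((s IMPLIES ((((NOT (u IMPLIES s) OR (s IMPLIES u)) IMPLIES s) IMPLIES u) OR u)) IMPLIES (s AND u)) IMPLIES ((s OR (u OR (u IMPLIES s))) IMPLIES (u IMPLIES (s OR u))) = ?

true

u IMPLIES s = false IMPLIES true = true
NOT (u IMPLIES s) = NOT true = false
s IMPLIES u = true IMPLIES false = false
NOT (u IMPLIES s) OR (s IMPLIES u) = false OR false = false
(NOT (u IMPLIES s) OR (s IMPLIES u)) IMPLIES s = false IMPLIES true = true
((NOT (u IMPLIES s) OR (s IMPLIES u)) IMPLIES s) IMPLIES u = true IMPLIES false = false
(((NOT (u IMPLIES s) OR (s IMPLIES u)) IMPLIES s) IMPLIES u) OR u = false OR false = false
s IMPLIES ((((NOT (u IMPLIES s) OR (s IMPLIES u)) IMPLIES s) IMPLIES u) OR u) = true IMPLIES false = false
s AND u = true AND false = false
(s IMPLIES ((((NOT (u IMPLIES s) OR (s IMPLIES u)) IMPLIES s) IMPLIES u) OR u)) IMPLIES (s AND u) = false IMPLIES false = true
u IMPLIES s = false IMPLIES true = true
u OR (u IMPLIES s) = false OR true = true
s OR (u OR (u IMPLIES s)) = true OR true = true
s OR u = true OR false = true
u IMPLIES (s OR u) = false IMPLIES true = true
(s OR (u OR (u IMPLIES s))) IMPLIES (u IMPLIES (s OR u)) = true IMPLIES true = true
((s IMPLIES ((((NOT (u IMPLIES s) OR (s IMPLIES u)) IMPLIES s) IMPLIES u) OR u)) IMPLIES (s AND u)) IMPLIES ((s OR (u OR (u IMPLIES s))) IMPLIES (u IMPLIES (s OR u))) = true IMPLIES true = true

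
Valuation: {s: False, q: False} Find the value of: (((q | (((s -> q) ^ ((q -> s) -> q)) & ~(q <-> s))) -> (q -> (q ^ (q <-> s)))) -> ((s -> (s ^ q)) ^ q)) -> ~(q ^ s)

Substituting s=False, q=False:
s -> q = False -> False = True
q -> s = False -> False = True
(q -> s) -> q = True -> False = False
(s -> q) ^ ((q -> s) -> q) = True ^ False = True
q <-> s = False <-> False = True
~(q <-> s) = ~True = False
((s -> q) ^ ((q -> s) -> q)) & ~(q <-> s) = True & False = False
q | (((s -> q) ^ ((q -> s) -> q)) & ~(q <-> s)) = False | False = False
q <-> s = False <-> False = True
q ^ (q <-> s) = False ^ True = True
q -> (q ^ (q <-> s)) = False -> True = True
(q | (((s -> q) ^ ((q -> s) -> q)) & ~(q <-> s))) -> (q -> (q ^ (q <-> s))) = False -> True = True
s ^ q = False ^ False = False
s -> (s ^ q) = False -> False = True
(s -> (s ^ q)) ^ q = True ^ False = True
((q | (((s -> q) ^ ((q -> s) -> q)) & ~(q <-> s))) -> (q -> (q ^ (q <-> s)))) -> ((s -> (s ^ q)) ^ q) = True -> True = True
q ^ s = False ^ False = False
~(q ^ s) = ~False = True
(((q | (((s -> q) ^ ((q -> s) -> q)) & ~(q <-> s))) -> (q -> (q ^ (q <-> s)))) -> ((s -> (s ^ q)) ^ q)) -> ~(q ^ s) = True -> True = True

True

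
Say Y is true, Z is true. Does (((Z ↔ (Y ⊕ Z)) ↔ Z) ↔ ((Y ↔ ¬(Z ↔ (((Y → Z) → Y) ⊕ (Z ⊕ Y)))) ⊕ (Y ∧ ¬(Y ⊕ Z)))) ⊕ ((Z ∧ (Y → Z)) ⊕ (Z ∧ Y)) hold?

Y ⊕ Z = T ⊕ T = F
Z ↔ (Y ⊕ Z) = T ↔ F = F
(Z ↔ (Y ⊕ Z)) ↔ Z = F ↔ T = F
Y → Z = T → T = T
(Y → Z) → Y = T → T = T
Z ⊕ Y = T ⊕ T = F
((Y → Z) → Y) ⊕ (Z ⊕ Y) = T ⊕ F = T
Z ↔ (((Y → Z) → Y) ⊕ (Z ⊕ Y)) = T ↔ T = T
¬(Z ↔ (((Y → Z) → Y) ⊕ (Z ⊕ Y))) = ¬T = F
Y ↔ ¬(Z ↔ (((Y → Z) → Y) ⊕ (Z ⊕ Y))) = T ↔ F = F
Y ⊕ Z = T ⊕ T = F
¬(Y ⊕ Z) = ¬F = T
Y ∧ ¬(Y ⊕ Z) = T ∧ T = T
(Y ↔ ¬(Z ↔ (((Y → Z) → Y) ⊕ (Z ⊕ Y)))) ⊕ (Y ∧ ¬(Y ⊕ Z)) = F ⊕ T = T
((Z ↔ (Y ⊕ Z)) ↔ Z) ↔ ((Y ↔ ¬(Z ↔ (((Y → Z) → Y) ⊕ (Z ⊕ Y)))) ⊕ (Y ∧ ¬(Y ⊕ Z))) = F ↔ T = F
Y → Z = T → T = T
Z ∧ (Y → Z) = T ∧ T = T
Z ∧ Y = T ∧ T = T
(Z ∧ (Y → Z)) ⊕ (Z ∧ Y) = T ⊕ T = F
(((Z ↔ (Y ⊕ Z)) ↔ Z) ↔ ((Y ↔ ¬(Z ↔ (((Y → Z) → Y) ⊕ (Z ⊕ Y)))) ⊕ (Y ∧ ¬(Y ⊕ Z)))) ⊕ ((Z ∧ (Y → Z)) ⊕ (Z ∧ Y)) = F ⊕ F = F

F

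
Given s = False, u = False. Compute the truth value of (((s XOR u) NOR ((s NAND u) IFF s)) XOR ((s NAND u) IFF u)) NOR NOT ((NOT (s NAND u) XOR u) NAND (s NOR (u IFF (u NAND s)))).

s XOR u = False XOR False = False
s NAND u = False NAND False = True
(s NAND u) IFF s = True IFF False = False
(s XOR u) NOR ((s NAND u) IFF s) = False NOR False = True
s NAND u = False NAND False = True
(s NAND u) IFF u = True IFF False = False
((s XOR u) NOR ((s NAND u) IFF s)) XOR ((s NAND u) IFF u) = True XOR False = True
s NAND u = False NAND False = True
NOT (s NAND u) = NOT True = False
NOT (s NAND u) XOR u = False XOR False = False
u NAND s = False NAND False = True
u IFF (u NAND s) = False IFF True = False
s NOR (u IFF (u NAND s)) = False NOR False = True
(NOT (s NAND u) XOR u) NAND (s NOR (u IFF (u NAND s))) = False NAND True = True
NOT ((NOT (s NAND u) XOR u) NAND (s NOR (u IFF (u NAND s)))) = NOT True = False
(((s XOR u) NOR ((s NAND u) IFF s)) XOR ((s NAND u) IFF u)) NOR NOT ((NOT (s NAND u) XOR u) NAND (s NOR (u IFF (u NAND s)))) = True NOR False = False

False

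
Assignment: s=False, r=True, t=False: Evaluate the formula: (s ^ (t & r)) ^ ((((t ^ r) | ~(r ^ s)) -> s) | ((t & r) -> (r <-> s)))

True

Substituting s=False, r=True, t=False:
t & r = False & True = False
s ^ (t & r) = False ^ False = False
t ^ r = False ^ True = True
r ^ s = True ^ False = True
~(r ^ s) = ~True = False
(t ^ r) | ~(r ^ s) = True | False = True
((t ^ r) | ~(r ^ s)) -> s = True -> False = False
t & r = False & True = False
r <-> s = True <-> False = False
(t & r) -> (r <-> s) = False -> False = True
(((t ^ r) | ~(r ^ s)) -> s) | ((t & r) -> (r <-> s)) = False | True = True
(s ^ (t & r)) ^ ((((t ^ r) | ~(r ^ s)) -> s) | ((t & r) -> (r <-> s))) = False ^ True = True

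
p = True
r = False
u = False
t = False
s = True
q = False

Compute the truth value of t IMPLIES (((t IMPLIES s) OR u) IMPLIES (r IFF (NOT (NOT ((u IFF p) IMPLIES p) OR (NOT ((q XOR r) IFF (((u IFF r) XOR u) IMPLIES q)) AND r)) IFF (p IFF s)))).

t IMPLIES s = False IMPLIES True = True
(t IMPLIES s) OR u = True OR False = True
u IFF p = False IFF True = False
(u IFF p) IMPLIES p = False IMPLIES True = True
NOT ((u IFF p) IMPLIES p) = NOT True = False
q XOR r = False XOR False = False
u IFF r = False IFF False = True
(u IFF r) XOR u = True XOR False = True
((u IFF r) XOR u) IMPLIES q = True IMPLIES False = False
(q XOR r) IFF (((u IFF r) XOR u) IMPLIES q) = False IFF False = True
NOT ((q XOR r) IFF (((u IFF r) XOR u) IMPLIES q)) = NOT True = False
NOT ((q XOR r) IFF (((u IFF r) XOR u) IMPLIES q)) AND r = False AND False = False
NOT ((u IFF p) IMPLIES p) OR (NOT ((q XOR r) IFF (((u IFF r) XOR u) IMPLIES q)) AND r) = False OR False = False
NOT (NOT ((u IFF p) IMPLIES p) OR (NOT ((q XOR r) IFF (((u IFF r) XOR u) IMPLIES q)) AND r)) = NOT False = True
p IFF s = True IFF True = True
NOT (NOT ((u IFF p) IMPLIES p) OR (NOT ((q XOR r) IFF (((u IFF r) XOR u) IMPLIES q)) AND r)) IFF (p IFF s) = True IFF True = True
r IFF (NOT (NOT ((u IFF p) IMPLIES p) OR (NOT ((q XOR r) IFF (((u IFF r) XOR u) IMPLIES q)) AND r)) IFF (p IFF s)) = False IFF True = False
((t IMPLIES s) OR u) IMPLIES (r IFF (NOT (NOT ((u IFF p) IMPLIES p) OR (NOT ((q XOR r) IFF (((u IFF r) XOR u) IMPLIES q)) AND r)) IFF (p IFF s))) = True IMPLIES False = False
t IMPLIES (((t IMPLIES s) OR u) IMPLIES (r IFF (NOT (NOT ((u IFF p) IMPLIES p) OR (NOT ((q XOR r) IFF (((u IFF r) XOR u) IMPLIES q)) AND r)) IFF (p IFF s)))) = False IMPLIES False = True

True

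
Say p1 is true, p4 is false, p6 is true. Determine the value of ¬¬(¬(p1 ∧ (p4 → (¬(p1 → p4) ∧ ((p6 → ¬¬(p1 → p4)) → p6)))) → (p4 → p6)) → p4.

p1 → p4 = True → False = False
¬(p1 → p4) = ¬False = True
p1 → p4 = True → False = False
¬(p1 → p4) = ¬False = True
¬¬(p1 → p4) = ¬True = False
p6 → ¬¬(p1 → p4) = True → False = False
(p6 → ¬¬(p1 → p4)) → p6 = False → True = True
¬(p1 → p4) ∧ ((p6 → ¬¬(p1 → p4)) → p6) = True ∧ True = True
p4 → (¬(p1 → p4) ∧ ((p6 → ¬¬(p1 → p4)) → p6)) = False → True = True
p1 ∧ (p4 → (¬(p1 → p4) ∧ ((p6 → ¬¬(p1 → p4)) → p6))) = True ∧ True = True
¬(p1 ∧ (p4 → (¬(p1 → p4) ∧ ((p6 → ¬¬(p1 → p4)) → p6)))) = ¬True = False
p4 → p6 = False → True = True
¬(p1 ∧ (p4 → (¬(p1 → p4) ∧ ((p6 → ¬¬(p1 → p4)) → p6)))) → (p4 → p6) = False → True = True
¬(¬(p1 ∧ (p4 → (¬(p1 → p4) ∧ ((p6 → ¬¬(p1 → p4)) → p6)))) → (p4 → p6)) = ¬True = False
¬¬(¬(p1 ∧ (p4 → (¬(p1 → p4) ∧ ((p6 → ¬¬(p1 → p4)) → p6)))) → (p4 → p6)) = ¬False = True
¬¬(¬(p1 ∧ (p4 → (¬(p1 → p4) ∧ ((p6 → ¬¬(p1 → p4)) → p6)))) → (p4 → p6)) → p4 = True → False = False

False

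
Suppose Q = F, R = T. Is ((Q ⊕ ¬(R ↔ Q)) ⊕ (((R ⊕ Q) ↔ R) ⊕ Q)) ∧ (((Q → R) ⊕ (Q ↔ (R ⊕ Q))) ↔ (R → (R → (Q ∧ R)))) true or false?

Substituting Q=F, R=T:
R ↔ Q = T ↔ F = F
¬(R ↔ Q) = ¬F = T
Q ⊕ ¬(R ↔ Q) = F ⊕ T = T
R ⊕ Q = T ⊕ F = T
(R ⊕ Q) ↔ R = T ↔ T = T
((R ⊕ Q) ↔ R) ⊕ Q = T ⊕ F = T
(Q ⊕ ¬(R ↔ Q)) ⊕ (((R ⊕ Q) ↔ R) ⊕ Q) = T ⊕ T = F
Q → R = F → T = T
R ⊕ Q = T ⊕ F = T
Q ↔ (R ⊕ Q) = F ↔ T = F
(Q → R) ⊕ (Q ↔ (R ⊕ Q)) = T ⊕ F = T
Q ∧ R = F ∧ T = F
R → (Q ∧ R) = T → F = F
R → (R → (Q ∧ R)) = T → F = F
((Q → R) ⊕ (Q ↔ (R ⊕ Q))) ↔ (R → (R → (Q ∧ R))) = T ↔ F = F
((Q ⊕ ¬(R ↔ Q)) ⊕ (((R ⊕ Q) ↔ R) ⊕ Q)) ∧ (((Q → R) ⊕ (Q ↔ (R ⊕ Q))) ↔ (R → (R → (Q ∧ R)))) = F ∧ F = F

F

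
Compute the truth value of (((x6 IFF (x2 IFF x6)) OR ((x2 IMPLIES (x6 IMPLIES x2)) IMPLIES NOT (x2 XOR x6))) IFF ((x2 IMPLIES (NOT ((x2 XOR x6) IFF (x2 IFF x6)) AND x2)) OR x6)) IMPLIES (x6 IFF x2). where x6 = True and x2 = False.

x2 IFF x6 = False IFF True = False
x6 IFF (x2 IFF x6) = True IFF False = False
x6 IMPLIES x2 = True IMPLIES False = False
x2 IMPLIES (x6 IMPLIES x2) = False IMPLIES False = True
x2 XOR x6 = False XOR True = True
NOT (x2 XOR x6) = NOT True = False
(x2 IMPLIES (x6 IMPLIES x2)) IMPLIES NOT (x2 XOR x6) = True IMPLIES False = False
(x6 IFF (x2 IFF x6)) OR ((x2 IMPLIES (x6 IMPLIES x2)) IMPLIES NOT (x2 XOR x6)) = False OR False = False
x2 XOR x6 = False XOR True = True
x2 IFF x6 = False IFF True = False
(x2 XOR x6) IFF (x2 IFF x6) = True IFF False = False
NOT ((x2 XOR x6) IFF (x2 IFF x6)) = NOT False = True
NOT ((x2 XOR x6) IFF (x2 IFF x6)) AND x2 = True AND False = False
x2 IMPLIES (NOT ((x2 XOR x6) IFF (x2 IFF x6)) AND x2) = False IMPLIES False = True
(x2 IMPLIES (NOT ((x2 XOR x6) IFF (x2 IFF x6)) AND x2)) OR x6 = True OR True = True
((x6 IFF (x2 IFF x6)) OR ((x2 IMPLIES (x6 IMPLIES x2)) IMPLIES NOT (x2 XOR x6))) IFF ((x2 IMPLIES (NOT ((x2 XOR x6) IFF (x2 IFF x6)) AND x2)) OR x6) = False IFF True = False
x6 IFF x2 = True IFF False = False
(((x6 IFF (x2 IFF x6)) OR ((x2 IMPLIES (x6 IMPLIES x2)) IMPLIES NOT (x2 XOR x6))) IFF ((x2 IMPLIES (NOT ((x2 XOR x6) IFF (x2 IFF x6)) AND x2)) OR x6)) IMPLIES (x6 IFF x2) = False IMPLIES False = True

True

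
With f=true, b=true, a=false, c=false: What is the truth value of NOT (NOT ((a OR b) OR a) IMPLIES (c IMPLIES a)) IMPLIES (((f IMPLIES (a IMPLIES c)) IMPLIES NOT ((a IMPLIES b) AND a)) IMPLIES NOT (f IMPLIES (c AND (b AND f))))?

a OR b = false OR true = true
(a OR b) OR a = true OR false = true
NOT ((a OR b) OR a) = NOT true = false
c IMPLIES a = false IMPLIES false = true
NOT ((a OR b) OR a) IMPLIES (c IMPLIES a) = false IMPLIES true = true
NOT (NOT ((a OR b) OR a) IMPLIES (c IMPLIES a)) = NOT true = false
a IMPLIES c = false IMPLIES false = true
f IMPLIES (a IMPLIES c) = true IMPLIES true = true
a IMPLIES b = false IMPLIES true = true
(a IMPLIES b) AND a = true AND false = false
NOT ((a IMPLIES b) AND a) = NOT false = true
(f IMPLIES (a IMPLIES c)) IMPLIES NOT ((a IMPLIES b) AND a) = true IMPLIES true = true
b AND f = true AND true = true
c AND (b AND f) = false AND true = false
f IMPLIES (c AND (b AND f)) = true IMPLIES false = false
NOT (f IMPLIES (c AND (b AND f))) = NOT false = true
((f IMPLIES (a IMPLIES c)) IMPLIES NOT ((a IMPLIES b) AND a)) IMPLIES NOT (f IMPLIES (c AND (b AND f))) = true IMPLIES true = true
NOT (NOT ((a OR b) OR a) IMPLIES (c IMPLIES a)) IMPLIES (((f IMPLIES (a IMPLIES c)) IMPLIES NOT ((a IMPLIES b) AND a)) IMPLIES NOT (f IMPLIES (c AND (b AND f)))) = false IMPLIES true = true

true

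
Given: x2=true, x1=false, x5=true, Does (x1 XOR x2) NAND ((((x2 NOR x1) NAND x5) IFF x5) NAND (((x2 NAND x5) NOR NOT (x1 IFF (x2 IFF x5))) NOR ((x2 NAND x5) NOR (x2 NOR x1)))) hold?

false

x1 XOR x2 = false XOR true = true
x2 NOR x1 = true NOR false = false
(x2 NOR x1) NAND x5 = false NAND true = true
((x2 NOR x1) NAND x5) IFF x5 = true IFF true = true
x2 NAND x5 = true NAND true = false
x2 IFF x5 = true IFF true = true
x1 IFF (x2 IFF x5) = false IFF true = false
NOT (x1 IFF (x2 IFF x5)) = NOT false = true
(x2 NAND x5) NOR NOT (x1 IFF (x2 IFF x5)) = false NOR true = false
x2 NAND x5 = true NAND true = false
x2 NOR x1 = true NOR false = false
(x2 NAND x5) NOR (x2 NOR x1) = false NOR false = true
((x2 NAND x5) NOR NOT (x1 IFF (x2 IFF x5))) NOR ((x2 NAND x5) NOR (x2 NOR x1)) = false NOR true = false
(((x2 NOR x1) NAND x5) IFF x5) NAND (((x2 NAND x5) NOR NOT (x1 IFF (x2 IFF x5))) NOR ((x2 NAND x5) NOR (x2 NOR x1))) = true NAND false = true
(x1 XOR x2) NAND ((((x2 NOR x1) NAND x5) IFF x5) NAND (((x2 NAND x5) NOR NOT (x1 IFF (x2 IFF x5))) NOR ((x2 NAND x5) NOR (x2 NOR x1)))) = true NAND true = false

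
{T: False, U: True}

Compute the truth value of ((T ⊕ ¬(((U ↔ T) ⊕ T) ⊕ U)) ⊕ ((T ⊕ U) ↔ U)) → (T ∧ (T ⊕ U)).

False

U ↔ T = True ↔ False = False
(U ↔ T) ⊕ T = False ⊕ False = False
((U ↔ T) ⊕ T) ⊕ U = False ⊕ True = True
¬(((U ↔ T) ⊕ T) ⊕ U) = ¬True = False
T ⊕ ¬(((U ↔ T) ⊕ T) ⊕ U) = False ⊕ False = False
T ⊕ U = False ⊕ True = True
(T ⊕ U) ↔ U = True ↔ True = True
(T ⊕ ¬(((U ↔ T) ⊕ T) ⊕ U)) ⊕ ((T ⊕ U) ↔ U) = False ⊕ True = True
T ⊕ U = False ⊕ True = True
T ∧ (T ⊕ U) = False ∧ True = False
((T ⊕ ¬(((U ↔ T) ⊕ T) ⊕ U)) ⊕ ((T ⊕ U) ↔ U)) → (T ∧ (T ⊕ U)) = True → False = False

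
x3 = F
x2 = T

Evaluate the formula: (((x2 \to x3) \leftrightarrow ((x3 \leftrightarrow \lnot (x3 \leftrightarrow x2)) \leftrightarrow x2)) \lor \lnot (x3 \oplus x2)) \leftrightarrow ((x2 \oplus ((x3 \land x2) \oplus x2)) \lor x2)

x2 \to x3 = T \to F = F
x3 \leftrightarrow x2 = F \leftrightarrow T = F
\lnot (x3 \leftrightarrow x2) = \lnot F = T
x3 \leftrightarrow \lnot (x3 \leftrightarrow x2) = F \leftrightarrow T = F
(x3 \leftrightarrow \lnot (x3 \leftrightarrow x2)) \leftrightarrow x2 = F \leftrightarrow T = F
(x2 \to x3) \leftrightarrow ((x3 \leftrightarrow \lnot (x3 \leftrightarrow x2)) \leftrightarrow x2) = F \leftrightarrow F = T
x3 \oplus x2 = F \oplus T = T
\lnot (x3 \oplus x2) = \lnot T = F
((x2 \to x3) \leftrightarrow ((x3 \leftrightarrow \lnot (x3 \leftrightarrow x2)) \leftrightarrow x2)) \lor \lnot (x3 \oplus x2) = T \lor F = T
x3 \land x2 = F \land T = F
(x3 \land x2) \oplus x2 = F \oplus T = T
x2 \oplus ((x3 \land x2) \oplus x2) = T \oplus T = F
(x2 \oplus ((x3 \land x2) \oplus x2)) \lor x2 = F \lor T = T
(((x2 \to x3) \leftrightarrow ((x3 \leftrightarrow \lnot (x3 \leftrightarrow x2)) \leftrightarrow x2)) \lor \lnot (x3 \oplus x2)) \leftrightarrow ((x2 \oplus ((x3 \land x2) \oplus x2)) \lor x2) = T \leftrightarrow T = T

T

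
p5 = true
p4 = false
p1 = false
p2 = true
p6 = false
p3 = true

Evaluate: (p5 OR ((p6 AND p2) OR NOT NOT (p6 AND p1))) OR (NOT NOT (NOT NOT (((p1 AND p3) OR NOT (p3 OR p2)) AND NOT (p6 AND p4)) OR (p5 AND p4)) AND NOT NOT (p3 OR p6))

true

p6 AND p2 = false AND true = false
p6 AND p1 = false AND false = false
NOT (p6 AND p1) = NOT false = true
NOT NOT (p6 AND p1) = NOT true = false
(p6 AND p2) OR NOT NOT (p6 AND p1) = false OR false = false
p5 OR ((p6 AND p2) OR NOT NOT (p6 AND p1)) = true OR false = true
p1 AND p3 = false AND true = false
p3 OR p2 = true OR true = true
NOT (p3 OR p2) = NOT true = false
(p1 AND p3) OR NOT (p3 OR p2) = false OR false = false
p6 AND p4 = false AND false = false
NOT (p6 AND p4) = NOT false = true
((p1 AND p3) OR NOT (p3 OR p2)) AND NOT (p6 AND p4) = false AND true = false
NOT (((p1 AND p3) OR NOT (p3 OR p2)) AND NOT (p6 AND p4)) = NOT false = true
NOT NOT (((p1 AND p3) OR NOT (p3 OR p2)) AND NOT (p6 AND p4)) = NOT true = false
p5 AND p4 = true AND false = false
NOT NOT (((p1 AND p3) OR NOT (p3 OR p2)) AND NOT (p6 AND p4)) OR (p5 AND p4) = false OR false = false
NOT (NOT NOT (((p1 AND p3) OR NOT (p3 OR p2)) AND NOT (p6 AND p4)) OR (p5 AND p4)) = NOT false = true
NOT NOT (NOT NOT (((p1 AND p3) OR NOT (p3 OR p2)) AND NOT (p6 AND p4)) OR (p5 AND p4)) = NOT true = false
p3 OR p6 = true OR false = true
NOT (p3 OR p6) = NOT true = false
NOT NOT (p3 OR p6) = NOT false = true
NOT NOT (NOT NOT (((p1 AND p3) OR NOT (p3 OR p2)) AND NOT (p6 AND p4)) OR (p5 AND p4)) AND NOT NOT (p3 OR p6) = false AND true = false
(p5 OR ((p6 AND p2) OR NOT NOT (p6 AND p1))) OR (NOT NOT (NOT NOT (((p1 AND p3) OR NOT (p3 OR p2)) AND NOT (p6 AND p4)) OR (p5 AND p4)) AND NOT NOT (p3 OR p6)) = true OR false = true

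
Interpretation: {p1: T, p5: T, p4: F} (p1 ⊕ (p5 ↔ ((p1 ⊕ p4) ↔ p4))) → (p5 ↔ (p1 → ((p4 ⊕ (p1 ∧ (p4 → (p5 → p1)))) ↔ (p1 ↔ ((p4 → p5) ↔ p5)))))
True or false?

Substituting p1=T, p5=T, p4=F:
p1 ⊕ p4 = T ⊕ F = T
(p1 ⊕ p4) ↔ p4 = T ↔ F = F
p5 ↔ ((p1 ⊕ p4) ↔ p4) = T ↔ F = F
p1 ⊕ (p5 ↔ ((p1 ⊕ p4) ↔ p4)) = T ⊕ F = T
p5 → p1 = T → T = T
p4 → (p5 → p1) = F → T = T
p1 ∧ (p4 → (p5 → p1)) = T ∧ T = T
p4 ⊕ (p1 ∧ (p4 → (p5 → p1))) = F ⊕ T = T
p4 → p5 = F → T = T
(p4 → p5) ↔ p5 = T ↔ T = T
p1 ↔ ((p4 → p5) ↔ p5) = T ↔ T = T
(p4 ⊕ (p1 ∧ (p4 → (p5 → p1)))) ↔ (p1 ↔ ((p4 → p5) ↔ p5)) = T ↔ T = T
p1 → ((p4 ⊕ (p1 ∧ (p4 → (p5 → p1)))) ↔ (p1 ↔ ((p4 → p5) ↔ p5))) = T → T = T
p5 ↔ (p1 → ((p4 ⊕ (p1 ∧ (p4 → (p5 → p1)))) ↔ (p1 ↔ ((p4 → p5) ↔ p5)))) = T ↔ T = T
(p1 ⊕ (p5 ↔ ((p1 ⊕ p4) ↔ p4))) → (p5 ↔ (p1 → ((p4 ⊕ (p1 ∧ (p4 → (p5 → p1)))) ↔ (p1 ↔ ((p4 → p5) ↔ p5))))) = T → T = T

T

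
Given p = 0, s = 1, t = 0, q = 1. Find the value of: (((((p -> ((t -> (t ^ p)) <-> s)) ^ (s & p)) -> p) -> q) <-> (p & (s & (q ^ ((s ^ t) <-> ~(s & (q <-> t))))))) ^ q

1

Substituting p=0, s=1, t=0, q=1:
t ^ p = 0 ^ 0 = 0
t -> (t ^ p) = 0 -> 0 = 1
(t -> (t ^ p)) <-> s = 1 <-> 1 = 1
p -> ((t -> (t ^ p)) <-> s) = 0 -> 1 = 1
s & p = 1 & 0 = 0
(p -> ((t -> (t ^ p)) <-> s)) ^ (s & p) = 1 ^ 0 = 1
((p -> ((t -> (t ^ p)) <-> s)) ^ (s & p)) -> p = 1 -> 0 = 0
(((p -> ((t -> (t ^ p)) <-> s)) ^ (s & p)) -> p) -> q = 0 -> 1 = 1
s ^ t = 1 ^ 0 = 1
q <-> t = 1 <-> 0 = 0
s & (q <-> t) = 1 & 0 = 0
~(s & (q <-> t)) = ~0 = 1
(s ^ t) <-> ~(s & (q <-> t)) = 1 <-> 1 = 1
q ^ ((s ^ t) <-> ~(s & (q <-> t))) = 1 ^ 1 = 0
s & (q ^ ((s ^ t) <-> ~(s & (q <-> t)))) = 1 & 0 = 0
p & (s & (q ^ ((s ^ t) <-> ~(s & (q <-> t))))) = 0 & 0 = 0
((((p -> ((t -> (t ^ p)) <-> s)) ^ (s & p)) -> p) -> q) <-> (p & (s & (q ^ ((s ^ t) <-> ~(s & (q <-> t)))))) = 1 <-> 0 = 0
(((((p -> ((t -> (t ^ p)) <-> s)) ^ (s & p)) -> p) -> q) <-> (p & (s & (q ^ ((s ^ t) <-> ~(s & (q <-> t))))))) ^ q = 0 ^ 1 = 1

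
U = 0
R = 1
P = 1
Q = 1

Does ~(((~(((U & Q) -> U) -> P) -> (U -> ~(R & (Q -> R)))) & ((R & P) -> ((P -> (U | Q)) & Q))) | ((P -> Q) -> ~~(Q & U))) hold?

U & Q = 0 & 1 = 0
(U & Q) -> U = 0 -> 0 = 1
((U & Q) -> U) -> P = 1 -> 1 = 1
~(((U & Q) -> U) -> P) = ~1 = 0
Q -> R = 1 -> 1 = 1
R & (Q -> R) = 1 & 1 = 1
~(R & (Q -> R)) = ~1 = 0
U -> ~(R & (Q -> R)) = 0 -> 0 = 1
~(((U & Q) -> U) -> P) -> (U -> ~(R & (Q -> R))) = 0 -> 1 = 1
R & P = 1 & 1 = 1
U | Q = 0 | 1 = 1
P -> (U | Q) = 1 -> 1 = 1
(P -> (U | Q)) & Q = 1 & 1 = 1
(R & P) -> ((P -> (U | Q)) & Q) = 1 -> 1 = 1
(~(((U & Q) -> U) -> P) -> (U -> ~(R & (Q -> R)))) & ((R & P) -> ((P -> (U | Q)) & Q)) = 1 & 1 = 1
P -> Q = 1 -> 1 = 1
Q & U = 1 & 0 = 0
~(Q & U) = ~0 = 1
~~(Q & U) = ~1 = 0
(P -> Q) -> ~~(Q & U) = 1 -> 0 = 0
((~(((U & Q) -> U) -> P) -> (U -> ~(R & (Q -> R)))) & ((R & P) -> ((P -> (U | Q)) & Q))) | ((P -> Q) -> ~~(Q & U)) = 1 | 0 = 1
~(((~(((U & Q) -> U) -> P) -> (U -> ~(R & (Q -> R)))) & ((R & P) -> ((P -> (U | Q)) & Q))) | ((P -> Q) -> ~~(Q & U))) = ~1 = 0

0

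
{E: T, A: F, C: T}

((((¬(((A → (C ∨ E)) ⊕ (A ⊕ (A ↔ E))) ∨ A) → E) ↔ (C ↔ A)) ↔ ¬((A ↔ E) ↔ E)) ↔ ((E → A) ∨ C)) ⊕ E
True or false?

C ∨ E = T ∨ T = T
A → (C ∨ E) = F → T = T
A ↔ E = F ↔ T = F
A ⊕ (A ↔ E) = F ⊕ F = F
(A → (C ∨ E)) ⊕ (A ⊕ (A ↔ E)) = T ⊕ F = T
((A → (C ∨ E)) ⊕ (A ⊕ (A ↔ E))) ∨ A = T ∨ F = T
¬(((A → (C ∨ E)) ⊕ (A ⊕ (A ↔ E))) ∨ A) = ¬T = F
¬(((A → (C ∨ E)) ⊕ (A ⊕ (A ↔ E))) ∨ A) → E = F → T = T
C ↔ A = T ↔ F = F
(¬(((A → (C ∨ E)) ⊕ (A ⊕ (A ↔ E))) ∨ A) → E) ↔ (C ↔ A) = T ↔ F = F
A ↔ E = F ↔ T = F
(A ↔ E) ↔ E = F ↔ T = F
¬((A ↔ E) ↔ E) = ¬F = T
((¬(((A → (C ∨ E)) ⊕ (A ⊕ (A ↔ E))) ∨ A) → E) ↔ (C ↔ A)) ↔ ¬((A ↔ E) ↔ E) = F ↔ T = F
E → A = T → F = F
(E → A) ∨ C = F ∨ T = T
(((¬(((A → (C ∨ E)) ⊕ (A ⊕ (A ↔ E))) ∨ A) → E) ↔ (C ↔ A)) ↔ ¬((A ↔ E) ↔ E)) ↔ ((E → A) ∨ C) = F ↔ T = F
((((¬(((A → (C ∨ E)) ⊕ (A ⊕ (A ↔ E))) ∨ A) → E) ↔ (C ↔ A)) ↔ ¬((A ↔ E) ↔ E)) ↔ ((E → A) ∨ C)) ⊕ E = F ⊕ T = T

T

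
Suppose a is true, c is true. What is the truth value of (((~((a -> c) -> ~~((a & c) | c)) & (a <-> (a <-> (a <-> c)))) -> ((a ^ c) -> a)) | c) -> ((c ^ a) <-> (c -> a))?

a -> c = 1 -> 1 = 1
a & c = 1 & 1 = 1
(a & c) | c = 1 | 1 = 1
~((a & c) | c) = ~1 = 0
~~((a & c) | c) = ~0 = 1
(a -> c) -> ~~((a & c) | c) = 1 -> 1 = 1
~((a -> c) -> ~~((a & c) | c)) = ~1 = 0
a <-> c = 1 <-> 1 = 1
a <-> (a <-> c) = 1 <-> 1 = 1
a <-> (a <-> (a <-> c)) = 1 <-> 1 = 1
~((a -> c) -> ~~((a & c) | c)) & (a <-> (a <-> (a <-> c))) = 0 & 1 = 0
a ^ c = 1 ^ 1 = 0
(a ^ c) -> a = 0 -> 1 = 1
(~((a -> c) -> ~~((a & c) | c)) & (a <-> (a <-> (a <-> c)))) -> ((a ^ c) -> a) = 0 -> 1 = 1
((~((a -> c) -> ~~((a & c) | c)) & (a <-> (a <-> (a <-> c)))) -> ((a ^ c) -> a)) | c = 1 | 1 = 1
c ^ a = 1 ^ 1 = 0
c -> a = 1 -> 1 = 1
(c ^ a) <-> (c -> a) = 0 <-> 1 = 0
(((~((a -> c) -> ~~((a & c) | c)) & (a <-> (a <-> (a <-> c)))) -> ((a ^ c) -> a)) | c) -> ((c ^ a) <-> (c -> a)) = 1 -> 0 = 0

0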